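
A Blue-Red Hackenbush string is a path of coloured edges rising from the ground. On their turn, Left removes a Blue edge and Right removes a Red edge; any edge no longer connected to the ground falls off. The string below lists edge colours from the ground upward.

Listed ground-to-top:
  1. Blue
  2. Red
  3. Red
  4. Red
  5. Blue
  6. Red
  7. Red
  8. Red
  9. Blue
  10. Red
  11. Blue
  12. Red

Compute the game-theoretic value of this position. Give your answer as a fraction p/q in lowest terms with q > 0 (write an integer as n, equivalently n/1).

g(B) = { 0 | (no moves) } = 1
g(BR) = { 0 | 1 } = 1/2
g(BRR) = { 0 | 1/2,1 } = 1/4
g(BRRR) = { 0 | 1/4,1/2,1 } = 1/8
g(BRRRB) = { 0,1/8 | 1/4,1/2,1 } = 3/16
g(BRRRBR) = { 0,1/8 | 3/16,1/4,1/2,1 } = 5/32
g(BRRRBRR) = { 0,1/8 | 5/32,3/16,1/4,1/2,1 } = 9/64
g(BRRRBRRR) = { 0,1/8 | 9/64,5/32,3/16,1/4,1/2,1 } = 17/128
g(BRRRBRRRB) = { 0,1/8,17/128 | 9/64,5/32,3/16,1/4,1/2,1 } = 35/256
g(BRRRBRRRBR) = { 0,1/8,17/128 | 35/256,9/64,5/32,3/16,1/4,1/2,1 } = 69/512
g(BRRRBRRRBRB) = { 0,1/8,17/128,69/512 | 35/256,9/64,5/32,3/16,1/4,1/2,1 } = 139/1024
g(BRRRBRRRBRBR) = { 0,1/8,17/128,69/512 | 139/1024,35/256,9/64,5/32,3/16,1/4,1/2,1 } = 277/2048

277/2048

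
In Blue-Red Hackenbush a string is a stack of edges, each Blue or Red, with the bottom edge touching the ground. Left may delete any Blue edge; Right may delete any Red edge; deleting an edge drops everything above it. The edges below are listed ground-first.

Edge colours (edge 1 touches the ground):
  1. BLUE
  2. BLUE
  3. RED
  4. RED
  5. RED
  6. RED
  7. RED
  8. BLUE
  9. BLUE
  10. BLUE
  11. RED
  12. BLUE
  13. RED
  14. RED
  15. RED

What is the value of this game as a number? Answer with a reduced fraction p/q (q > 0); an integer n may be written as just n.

edge 1 of 15 (BLUE): { 0 | none } gives 1
edge 2 of 15 (BLUE): { 0; 1 | none } gives 2
edge 3 of 15 (RED): { 0; 1 | 2 } gives 3/2
edge 4 of 15 (RED): { 0; 1 | 3/2; 2 } gives 5/4
edge 5 of 15 (RED): { 0; 1 | 5/4; 3/2; 2 } gives 9/8
edge 6 of 15 (RED): { 0; 1 | 9/8; 5/4; 3/2; 2 } gives 17/16
edge 7 of 15 (RED): { 0; 1 | 17/16; 9/8; 5/4; 3/2; 2 } gives 33/32
edge 8 of 15 (BLUE): { 0; 1; 33/32 | 17/16; 9/8; 5/4; 3/2; 2 } gives 67/64
edge 9 of 15 (BLUE): { 0; 1; 33/32; 67/64 | 17/16; 9/8; 5/4; 3/2; 2 } gives 135/128
edge 10 of 15 (BLUE): { 0; 1; 33/32; 67/64; 135/128 | 17/16; 9/8; 5/4; 3/2; 2 } gives 271/256
edge 11 of 15 (RED): { 0; 1; 33/32; 67/64; 135/128 | 271/256; 17/16; 9/8; 5/4; 3/2; 2 } gives 541/512
edge 12 of 15 (BLUE): { 0; 1; 33/32; 67/64; 135/128; 541/512 | 271/256; 17/16; 9/8; 5/4; 3/2; 2 } gives 1083/1024
edge 13 of 15 (RED): { 0; 1; 33/32; 67/64; 135/128; 541/512 | 1083/1024; 271/256; 17/16; 9/8; 5/4; 3/2; 2 } gives 2165/2048
edge 14 of 15 (RED): { 0; 1; 33/32; 67/64; 135/128; 541/512 | 2165/2048; 1083/1024; 271/256; 17/16; 9/8; 5/4; 3/2; 2 } gives 4329/4096
edge 15 of 15 (RED): { 0; 1; 33/32; 67/64; 135/128; 541/512 | 4329/4096; 2165/2048; 1083/1024; 271/256; 17/16; 9/8; 5/4; 3/2; 2 } gives 8657/8192

8657/8192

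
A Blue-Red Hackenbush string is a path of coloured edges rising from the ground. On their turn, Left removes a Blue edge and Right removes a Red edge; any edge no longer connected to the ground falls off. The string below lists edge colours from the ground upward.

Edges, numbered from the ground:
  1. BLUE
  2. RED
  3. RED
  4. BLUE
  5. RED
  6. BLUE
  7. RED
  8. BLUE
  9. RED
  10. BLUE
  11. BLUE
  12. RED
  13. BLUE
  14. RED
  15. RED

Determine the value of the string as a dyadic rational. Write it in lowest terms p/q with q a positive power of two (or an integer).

5481/16384

Prefix values for BLUE RED RED BLUE RED BLUE RED BLUE RED BLUE BLUE RED BLUE RED RED via {L|R} + simplicity:
1 of 15 · B · max L 0 · min R +∞ → 1
2 of 15 · BR · max L 0 · min R 1 → 1/2
3 of 15 · BRR · max L 0 · min R 1/2 → 1/4
4 of 15 · BRRB · max L 1/4 · min R 1/2 → 3/8
5 of 15 · BRRBR · max L 1/4 · min R 3/8 → 5/16
6 of 15 · BRRBRB · max L 5/16 · min R 3/8 → 11/32
7 of 15 · BRRBRBR · max L 5/16 · min R 11/32 → 21/64
8 of 15 · BRRBRBRB · max L 21/64 · min R 11/32 → 43/128
9 of 15 · BRRBRBRBR · max L 21/64 · min R 43/128 → 85/256
10 of 15 · BRRBRBRBRB · max L 85/256 · min R 43/128 → 171/512
11 of 15 · BRRBRBRBRBB · max L 171/512 · min R 43/128 → 343/1024
12 of 15 · BRRBRBRBRBBR · max L 171/512 · min R 343/1024 → 685/2048
13 of 15 · BRRBRBRBRBBRB · max L 685/2048 · min R 343/1024 → 1371/4096
14 of 15 · BRRBRBRBRBBRBR · max L 685/2048 · min R 1371/4096 → 2741/8192
15 of 15 · BRRBRBRBRBBRBRR · max L 685/2048 · min R 2741/8192 → 5481/16384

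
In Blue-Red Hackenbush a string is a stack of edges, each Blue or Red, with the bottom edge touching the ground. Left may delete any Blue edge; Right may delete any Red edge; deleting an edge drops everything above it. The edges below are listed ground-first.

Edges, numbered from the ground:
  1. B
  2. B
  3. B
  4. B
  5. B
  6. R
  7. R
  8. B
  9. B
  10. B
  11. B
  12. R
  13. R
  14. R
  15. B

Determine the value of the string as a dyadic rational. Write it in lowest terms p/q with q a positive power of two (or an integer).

Prefix values for B B B B B R R B B B B R R R B via {L|R} + simplicity:
value(B) = { 0 | · } — 1
value(BB) = { 0; 1 | · } — 2
value(BBB) = { 0; 1; 2 | · } — 3
value(BBBB) = { 0; 1; 2; 3 | · } — 4
value(BBBBB) = { 0; 1; 2; 3; 4 | · } — 5
value(BBBBBR) = { 0; 1; 2; 3; 4 | 5 } — 9/2
value(BBBBBRR) = { 0; 1; 2; 3; 4 | 9/2; 5 } — 17/4
value(BBBBBRRB) = { 0; 1; 2; 3; 4; 17/4 | 9/2; 5 } — 35/8
value(BBBBBRRBB) = { 0; 1; 2; 3; 4; 17/4; 35/8 | 9/2; 5 } — 71/16
value(BBBBBRRBBB) = { 0; 1; 2; 3; 4; 17/4; 35/8; 71/16 | 9/2; 5 } — 143/32
value(BBBBBRRBBBB) = { 0; 1; 2; 3; 4; 17/4; 35/8; 71/16; 143/32 | 9/2; 5 } — 287/64
value(BBBBBRRBBBBR) = { 0; 1; 2; 3; 4; 17/4; 35/8; 71/16; 143/32 | 287/64; 9/2; 5 } — 573/128
value(BBBBBRRBBBBRR) = { 0; 1; 2; 3; 4; 17/4; 35/8; 71/16; 143/32 | 573/128; 287/64; 9/2; 5 } — 1145/256
value(BBBBBRRBBBBRRR) = { 0; 1; 2; 3; 4; 17/4; 35/8; 71/16; 143/32 | 1145/256; 573/128; 287/64; 9/2; 5 } — 2289/512
value(BBBBBRRBBBBRRRB) = { 0; 1; 2; 3; 4; 17/4; 35/8; 71/16; 143/32; 2289/512 | 1145/256; 573/128; 287/64; 9/2; 5 } — 4579/1024

4579/1024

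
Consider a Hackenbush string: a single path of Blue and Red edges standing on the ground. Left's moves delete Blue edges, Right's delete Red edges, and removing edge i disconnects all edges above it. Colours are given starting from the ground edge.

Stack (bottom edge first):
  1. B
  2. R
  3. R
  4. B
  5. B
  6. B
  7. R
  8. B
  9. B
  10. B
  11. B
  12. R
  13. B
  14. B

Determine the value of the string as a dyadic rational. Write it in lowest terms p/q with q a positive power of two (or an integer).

value_1 [B]  L=[0]  R=[none]  so 1
value_2 [BR]  L=[0]  R=[1]  so 1/2
value_3 [BRR]  L=[0]  R=[1/2, 1]  so 1/4
value_4 [BRRB]  L=[0, 1/4]  R=[1/2, 1]  so 3/8
value_5 [BRRBB]  L=[0, 1/4, 3/8]  R=[1/2, 1]  so 7/16
value_6 [BRRBBB]  L=[0, 1/4, 3/8, 7/16]  R=[1/2, 1]  so 15/32
value_7 [BRRBBBR]  L=[0, 1/4, 3/8, 7/16]  R=[15/32, 1/2, 1]  so 29/64
value_8 [BRRBBBRB]  L=[0, 1/4, 3/8, 7/16, 29/64]  R=[15/32, 1/2, 1]  so 59/128
value_9 [BRRBBBRBB]  L=[0, 1/4, 3/8, 7/16, 29/64, 59/128]  R=[15/32, 1/2, 1]  so 119/256
value_10 [BRRBBBRBBB]  L=[0, 1/4, 3/8, 7/16, 29/64, 59/128, 119/256]  R=[15/32, 1/2, 1]  so 239/512
value_11 [BRRBBBRBBBB]  L=[0, 1/4, 3/8, 7/16, 29/64, 59/128, 119/256, 239/512]  R=[15/32, 1/2, 1]  so 479/1024
value_12 [BRRBBBRBBBBR]  L=[0, 1/4, 3/8, 7/16, 29/64, 59/128, 119/256, 239/512]  R=[479/1024, 15/32, 1/2, 1]  so 957/2048
value_13 [BRRBBBRBBBBRB]  L=[0, 1/4, 3/8, 7/16, 29/64, 59/128, 119/256, 239/512, 957/2048]  R=[479/1024, 15/32, 1/2, 1]  so 1915/4096
value_14 [BRRBBBRBBBBRBB]  L=[0, 1/4, 3/8, 7/16, 29/64, 59/128, 119/256, 239/512, 957/2048, 1915/4096]  R=[479/1024, 15/32, 1/2, 1]  so 3831/8192

3831/8192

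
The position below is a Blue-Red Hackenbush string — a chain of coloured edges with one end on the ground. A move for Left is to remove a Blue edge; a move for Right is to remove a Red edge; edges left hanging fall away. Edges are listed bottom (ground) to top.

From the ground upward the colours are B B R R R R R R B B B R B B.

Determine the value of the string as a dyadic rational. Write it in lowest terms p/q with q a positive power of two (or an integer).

4215/4096

Build G(s[:k]) for k = 1..14, string s = B B R R R R R R B B B R B B.
1 of 14 · B · max L 0 · min R +∞ ⇒ 1
2 of 14 · BB · max L 1 · min R +∞ ⇒ 2
3 of 14 · BBR · max L 1 · min R 2 ⇒ 3/2
4 of 14 · BBRR · max L 1 · min R 3/2 ⇒ 5/4
5 of 14 · BBRRR · max L 1 · min R 5/4 ⇒ 9/8
6 of 14 · BBRRRR · max L 1 · min R 9/8 ⇒ 17/16
7 of 14 · BBRRRRR · max L 1 · min R 17/16 ⇒ 33/32
8 of 14 · BBRRRRRR · max L 1 · min R 33/32 ⇒ 65/64
9 of 14 · BBRRRRRRB · max L 65/64 · min R 33/32 ⇒ 131/128
10 of 14 · BBRRRRRRBB · max L 131/128 · min R 33/32 ⇒ 263/256
11 of 14 · BBRRRRRRBBB · max L 263/256 · min R 33/32 ⇒ 527/512
12 of 14 · BBRRRRRRBBBR · max L 263/256 · min R 527/512 ⇒ 1053/1024
13 of 14 · BBRRRRRRBBBRB · max L 1053/1024 · min R 527/512 ⇒ 2107/2048
14 of 14 · BBRRRRRRBBBRBB · max L 2107/2048 · min R 527/512 ⇒ 4215/4096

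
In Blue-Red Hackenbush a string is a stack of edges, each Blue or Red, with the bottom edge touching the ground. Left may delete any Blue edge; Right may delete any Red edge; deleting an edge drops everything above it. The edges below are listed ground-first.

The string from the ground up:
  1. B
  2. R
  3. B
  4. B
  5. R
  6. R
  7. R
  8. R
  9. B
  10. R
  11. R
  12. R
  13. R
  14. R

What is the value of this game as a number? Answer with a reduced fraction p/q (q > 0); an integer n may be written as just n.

6209/8192

Recurse on prefixes of the 14-edge string B R B B R R R R B R R R R R:
v(B) = { 0 | (no moves) } so 1
v(BR) = { 0 | 1 } so 1/2
v(BRB) = { 0 1/2 | 1 } so 3/4
v(BRBB) = { 0 1/2 3/4 | 1 } so 7/8
v(BRBBR) = { 0 1/2 3/4 | 7/8 1 } so 13/16
v(BRBBRR) = { 0 1/2 3/4 | 13/16 7/8 1 } so 25/32
v(BRBBRRR) = { 0 1/2 3/4 | 25/32 13/16 7/8 1 } so 49/64
v(BRBBRRRR) = { 0 1/2 3/4 | 49/64 25/32 13/16 7/8 1 } so 97/128
v(BRBBRRRRB) = { 0 1/2 3/4 97/128 | 49/64 25/32 13/16 7/8 1 } so 195/256
v(BRBBRRRRBR) = { 0 1/2 3/4 97/128 | 195/256 49/64 25/32 13/16 7/8 1 } so 389/512
v(BRBBRRRRBRR) = { 0 1/2 3/4 97/128 | 389/512 195/256 49/64 25/32 13/16 7/8 1 } so 777/1024
v(BRBBRRRRBRRR) = { 0 1/2 3/4 97/128 | 777/1024 389/512 195/256 49/64 25/32 13/16 7/8 1 } so 1553/2048
v(BRBBRRRRBRRRR) = { 0 1/2 3/4 97/128 | 1553/2048 777/1024 389/512 195/256 49/64 25/32 13/16 7/8 1 } so 3105/4096
v(BRBBRRRRBRRRRR) = { 0 1/2 3/4 97/128 | 3105/4096 1553/2048 777/1024 389/512 195/256 49/64 25/32 13/16 7/8 1 } so 6209/8192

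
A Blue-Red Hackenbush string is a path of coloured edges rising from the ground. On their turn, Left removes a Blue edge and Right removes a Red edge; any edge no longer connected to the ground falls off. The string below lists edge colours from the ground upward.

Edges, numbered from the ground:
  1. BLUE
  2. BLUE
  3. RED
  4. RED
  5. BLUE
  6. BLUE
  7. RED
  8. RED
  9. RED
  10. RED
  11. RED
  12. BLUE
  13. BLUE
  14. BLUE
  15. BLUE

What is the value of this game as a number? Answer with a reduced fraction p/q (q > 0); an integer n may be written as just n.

B: Left { 0 }, Right { · } ⇒ simplest 1
BB: Left { 0,1 }, Right { · } ⇒ simplest 2
BBR: Left { 0,1 }, Right { 2 } ⇒ simplest 3/2
BBRR: Left { 0,1 }, Right { 3/2,2 } ⇒ simplest 5/4
BBRRB: Left { 0,1,5/4 }, Right { 3/2,2 } ⇒ simplest 11/8
BBRRBB: Left { 0,1,5/4,11/8 }, Right { 3/2,2 } ⇒ simplest 23/16
BBRRBBR: Left { 0,1,5/4,11/8 }, Right { 23/16,3/2,2 } ⇒ simplest 45/32
BBRRBBRR: Left { 0,1,5/4,11/8 }, Right { 45/32,23/16,3/2,2 } ⇒ simplest 89/64
BBRRBBRRR: Left { 0,1,5/4,11/8 }, Right { 89/64,45/32,23/16,3/2,2 } ⇒ simplest 177/128
BBRRBBRRRR: Left { 0,1,5/4,11/8 }, Right { 177/128,89/64,45/32,23/16,3/2,2 } ⇒ simplest 353/256
BBRRBBRRRRR: Left { 0,1,5/4,11/8 }, Right { 353/256,177/128,89/64,45/32,23/16,3/2,2 } ⇒ simplest 705/512
BBRRBBRRRRRB: Left { 0,1,5/4,11/8,705/512 }, Right { 353/256,177/128,89/64,45/32,23/16,3/2,2 } ⇒ simplest 1411/1024
BBRRBBRRRRRBB: Left { 0,1,5/4,11/8,705/512,1411/1024 }, Right { 353/256,177/128,89/64,45/32,23/16,3/2,2 } ⇒ simplest 2823/2048
BBRRBBRRRRRBBB: Left { 0,1,5/4,11/8,705/512,1411/1024,2823/2048 }, Right { 353/256,177/128,89/64,45/32,23/16,3/2,2 } ⇒ simplest 5647/4096
BBRRBBRRRRRBBBB: Left { 0,1,5/4,11/8,705/512,1411/1024,2823/2048,5647/4096 }, Right { 353/256,177/128,89/64,45/32,23/16,3/2,2 } ⇒ simplest 11295/8192

11295/8192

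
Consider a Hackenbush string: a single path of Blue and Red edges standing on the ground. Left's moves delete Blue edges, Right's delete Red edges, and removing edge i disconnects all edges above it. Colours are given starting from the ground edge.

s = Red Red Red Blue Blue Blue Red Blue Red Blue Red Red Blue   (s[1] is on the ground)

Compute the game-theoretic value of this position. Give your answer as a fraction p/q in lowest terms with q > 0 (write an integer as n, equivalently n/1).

value(R) = { — | 0 } ⇒ -1
value(RR) = { — | -1 0 } ⇒ -2
value(RRR) = { — | -2 -1 0 } ⇒ -3
value(RRRB) = { -3 | -2 -1 0 } ⇒ -5/2
value(RRRBB) = { -3 -5/2 | -2 -1 0 } ⇒ -9/4
value(RRRBBB) = { -3 -5/2 -9/4 | -2 -1 0 } ⇒ -17/8
value(RRRBBBR) = { -3 -5/2 -9/4 | -17/8 -2 -1 0 } ⇒ -35/16
value(RRRBBBRB) = { -3 -5/2 -9/4 -35/16 | -17/8 -2 -1 0 } ⇒ -69/32
value(RRRBBBRBR) = { -3 -5/2 -9/4 -35/16 | -69/32 -17/8 -2 -1 0 } ⇒ -139/64
value(RRRBBBRBRB) = { -3 -5/2 -9/4 -35/16 -139/64 | -69/32 -17/8 -2 -1 0 } ⇒ -277/128
value(RRRBBBRBRBR) = { -3 -5/2 -9/4 -35/16 -139/64 | -277/128 -69/32 -17/8 -2 -1 0 } ⇒ -555/256
value(RRRBBBRBRBRR) = { -3 -5/2 -9/4 -35/16 -139/64 | -555/256 -277/128 -69/32 -17/8 -2 -1 0 } ⇒ -1111/512
value(RRRBBBRBRBRRB) = { -3 -5/2 -9/4 -35/16 -139/64 -1111/512 | -555/256 -277/128 -69/32 -17/8 -2 -1 0 } ⇒ -2221/1024

-2221/1024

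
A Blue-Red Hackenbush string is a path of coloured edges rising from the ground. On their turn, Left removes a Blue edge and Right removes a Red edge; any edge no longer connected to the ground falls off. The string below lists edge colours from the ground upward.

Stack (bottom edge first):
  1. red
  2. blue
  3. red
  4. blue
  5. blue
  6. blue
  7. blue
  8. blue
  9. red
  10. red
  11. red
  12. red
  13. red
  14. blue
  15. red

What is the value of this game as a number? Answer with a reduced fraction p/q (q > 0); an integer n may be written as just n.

-8443/16384

Prefix values for red blue red blue blue blue blue blue red red red red red blue red via {L|R} + simplicity:
val_1 [r]  L=[none]  R=[0]  → -1
val_2 [rb]  L=[-1]  R=[0]  → -1/2
val_3 [rbr]  L=[-1]  R=[-1/2 0]  → -3/4
val_4 [rbrb]  L=[-1 -3/4]  R=[-1/2 0]  → -5/8
val_5 [rbrbb]  L=[-1 -3/4 -5/8]  R=[-1/2 0]  → -9/16
val_6 [rbrbbb]  L=[-1 -3/4 -5/8 -9/16]  R=[-1/2 0]  → -17/32
val_7 [rbrbbbb]  L=[-1 -3/4 -5/8 -9/16 -17/32]  R=[-1/2 0]  → -33/64
val_8 [rbrbbbbb]  L=[-1 -3/4 -5/8 -9/16 -17/32 -33/64]  R=[-1/2 0]  → -65/128
val_9 [rbrbbbbbr]  L=[-1 -3/4 -5/8 -9/16 -17/32 -33/64]  R=[-65/128 -1/2 0]  → -131/256
val_10 [rbrbbbbbrr]  L=[-1 -3/4 -5/8 -9/16 -17/32 -33/64]  R=[-131/256 -65/128 -1/2 0]  → -263/512
val_11 [rbrbbbbbrrr]  L=[-1 -3/4 -5/8 -9/16 -17/32 -33/64]  R=[-263/512 -131/256 -65/128 -1/2 0]  → -527/1024
val_12 [rbrbbbbbrrrr]  L=[-1 -3/4 -5/8 -9/16 -17/32 -33/64]  R=[-527/1024 -263/512 -131/256 -65/128 -1/2 0]  → -1055/2048
val_13 [rbrbbbbbrrrrr]  L=[-1 -3/4 -5/8 -9/16 -17/32 -33/64]  R=[-1055/2048 -527/1024 -263/512 -131/256 -65/128 -1/2 0]  → -2111/4096
val_14 [rbrbbbbbrrrrrb]  L=[-1 -3/4 -5/8 -9/16 -17/32 -33/64 -2111/4096]  R=[-1055/2048 -527/1024 -263/512 -131/256 -65/128 -1/2 0]  → -4221/8192
val_15 [rbrbbbbbrrrrrbr]  L=[-1 -3/4 -5/8 -9/16 -17/32 -33/64 -2111/4096]  R=[-4221/8192 -1055/2048 -527/1024 -263/512 -131/256 -65/128 -1/2 0]  → -8443/16384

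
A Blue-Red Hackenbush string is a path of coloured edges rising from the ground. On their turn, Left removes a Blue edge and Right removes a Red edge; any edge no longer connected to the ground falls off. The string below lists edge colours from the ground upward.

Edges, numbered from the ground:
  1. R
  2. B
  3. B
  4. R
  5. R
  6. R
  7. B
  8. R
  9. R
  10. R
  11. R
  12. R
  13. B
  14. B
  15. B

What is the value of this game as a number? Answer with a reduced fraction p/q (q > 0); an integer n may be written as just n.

-7665/16384

edge 1 of 15 (R): { — | 0 } ⇒ -1
edge 2 of 15 (B): { -1 | 0 } ⇒ -1/2
edge 3 of 15 (B): { -1; -1/2 | 0 } ⇒ -1/4
edge 4 of 15 (R): { -1; -1/2 | -1/4; 0 } ⇒ -3/8
edge 5 of 15 (R): { -1; -1/2 | -3/8; -1/4; 0 } ⇒ -7/16
edge 6 of 15 (R): { -1; -1/2 | -7/16; -3/8; -1/4; 0 } ⇒ -15/32
edge 7 of 15 (B): { -1; -1/2; -15/32 | -7/16; -3/8; -1/4; 0 } ⇒ -29/64
edge 8 of 15 (R): { -1; -1/2; -15/32 | -29/64; -7/16; -3/8; -1/4; 0 } ⇒ -59/128
edge 9 of 15 (R): { -1; -1/2; -15/32 | -59/128; -29/64; -7/16; -3/8; -1/4; 0 } ⇒ -119/256
edge 10 of 15 (R): { -1; -1/2; -15/32 | -119/256; -59/128; -29/64; -7/16; -3/8; -1/4; 0 } ⇒ -239/512
edge 11 of 15 (R): { -1; -1/2; -15/32 | -239/512; -119/256; -59/128; -29/64; -7/16; -3/8; -1/4; 0 } ⇒ -479/1024
edge 12 of 15 (R): { -1; -1/2; -15/32 | -479/1024; -239/512; -119/256; -59/128; -29/64; -7/16; -3/8; -1/4; 0 } ⇒ -959/2048
edge 13 of 15 (B): { -1; -1/2; -15/32; -959/2048 | -479/1024; -239/512; -119/256; -59/128; -29/64; -7/16; -3/8; -1/4; 0 } ⇒ -1917/4096
edge 14 of 15 (B): { -1; -1/2; -15/32; -959/2048; -1917/4096 | -479/1024; -239/512; -119/256; -59/128; -29/64; -7/16; -3/8; -1/4; 0 } ⇒ -3833/8192
edge 15 of 15 (B): { -1; -1/2; -15/32; -959/2048; -1917/4096; -3833/8192 | -479/1024; -239/512; -119/256; -59/128; -29/64; -7/16; -3/8; -1/4; 0 } ⇒ -7665/16384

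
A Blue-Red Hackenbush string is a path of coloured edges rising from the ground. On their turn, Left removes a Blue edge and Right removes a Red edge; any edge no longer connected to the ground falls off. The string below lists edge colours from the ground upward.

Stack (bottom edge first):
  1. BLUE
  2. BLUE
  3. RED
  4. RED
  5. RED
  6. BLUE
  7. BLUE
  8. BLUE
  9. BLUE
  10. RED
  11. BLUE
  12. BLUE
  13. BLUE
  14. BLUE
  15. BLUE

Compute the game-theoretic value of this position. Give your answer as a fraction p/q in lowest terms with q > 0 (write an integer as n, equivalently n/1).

Recurse on prefixes of the 15-edge string BLUE BLUE RED RED RED BLUE BLUE BLUE BLUE RED BLUE BLUE BLUE BLUE BLUE:
step 1: add BLUE to get B; options L={ 0 } R={ (no moves) } so 1
step 2: add BLUE to get BB; options L={ 0, 1 } R={ (no moves) } so 2
step 3: add RED to get BBR; options L={ 0, 1 } R={ 2 } so 3/2
step 4: add RED to get BBRR; options L={ 0, 1 } R={ 3/2, 2 } so 5/4
step 5: add RED to get BBRRR; options L={ 0, 1 } R={ 5/4, 3/2, 2 } so 9/8
step 6: add BLUE to get BBRRRB; options L={ 0, 1, 9/8 } R={ 5/4, 3/2, 2 } so 19/16
step 7: add BLUE to get BBRRRBB; options L={ 0, 1, 9/8, 19/16 } R={ 5/4, 3/2, 2 } so 39/32
step 8: add BLUE to get BBRRRBBB; options L={ 0, 1, 9/8, 19/16, 39/32 } R={ 5/4, 3/2, 2 } so 79/64
step 9: add BLUE to get BBRRRBBBB; options L={ 0, 1, 9/8, 19/16, 39/32, 79/64 } R={ 5/4, 3/2, 2 } so 159/128
step 10: add RED to get BBRRRBBBBR; options L={ 0, 1, 9/8, 19/16, 39/32, 79/64 } R={ 159/128, 5/4, 3/2, 2 } so 317/256
step 11: add BLUE to get BBRRRBBBBRB; options L={ 0, 1, 9/8, 19/16, 39/32, 79/64, 317/256 } R={ 159/128, 5/4, 3/2, 2 } so 635/512
step 12: add BLUE to get BBRRRBBBBRBB; options L={ 0, 1, 9/8, 19/16, 39/32, 79/64, 317/256, 635/512 } R={ 159/128, 5/4, 3/2, 2 } so 1271/1024
step 13: add BLUE to get BBRRRBBBBRBBB; options L={ 0, 1, 9/8, 19/16, 39/32, 79/64, 317/256, 635/512, 1271/1024 } R={ 159/128, 5/4, 3/2, 2 } so 2543/2048
step 14: add BLUE to get BBRRRBBBBRBBBB; options L={ 0, 1, 9/8, 19/16, 39/32, 79/64, 317/256, 635/512, 1271/1024, 2543/2048 } R={ 159/128, 5/4, 3/2, 2 } so 5087/4096
step 15: add BLUE to get BBRRRBBBBRBBBBB; options L={ 0, 1, 9/8, 19/16, 39/32, 79/64, 317/256, 635/512, 1271/1024, 2543/2048, 5087/4096 } R={ 159/128, 5/4, 3/2, 2 } so 10175/8192

10175/8192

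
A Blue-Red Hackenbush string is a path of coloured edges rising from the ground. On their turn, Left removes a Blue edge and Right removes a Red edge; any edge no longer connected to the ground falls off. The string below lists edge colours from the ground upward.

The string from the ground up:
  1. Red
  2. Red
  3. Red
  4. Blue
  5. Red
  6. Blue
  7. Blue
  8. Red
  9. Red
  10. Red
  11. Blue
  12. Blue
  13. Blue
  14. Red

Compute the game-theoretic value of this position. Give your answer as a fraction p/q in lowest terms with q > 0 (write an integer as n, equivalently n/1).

-5347/2048

R: Left { (no moves) }, Right { 0 } -> simplest -1
RR: Left { (no moves) }, Right { -1, 0 } -> simplest -2
RRR: Left { (no moves) }, Right { -2, -1, 0 } -> simplest -3
RRRB: Left { -3 }, Right { -2, -1, 0 } -> simplest -5/2
RRRBR: Left { -3 }, Right { -5/2, -2, -1, 0 } -> simplest -11/4
RRRBRB: Left { -3, -11/4 }, Right { -5/2, -2, -1, 0 } -> simplest -21/8
RRRBRBB: Left { -3, -11/4, -21/8 }, Right { -5/2, -2, -1, 0 } -> simplest -41/16
RRRBRBBR: Left { -3, -11/4, -21/8 }, Right { -41/16, -5/2, -2, -1, 0 } -> simplest -83/32
RRRBRBBRR: Left { -3, -11/4, -21/8 }, Right { -83/32, -41/16, -5/2, -2, -1, 0 } -> simplest -167/64
RRRBRBBRRR: Left { -3, -11/4, -21/8 }, Right { -167/64, -83/32, -41/16, -5/2, -2, -1, 0 } -> simplest -335/128
RRRBRBBRRRB: Left { -3, -11/4, -21/8, -335/128 }, Right { -167/64, -83/32, -41/16, -5/2, -2, -1, 0 } -> simplest -669/256
RRRBRBBRRRBB: Left { -3, -11/4, -21/8, -335/128, -669/256 }, Right { -167/64, -83/32, -41/16, -5/2, -2, -1, 0 } -> simplest -1337/512
RRRBRBBRRRBBB: Left { -3, -11/4, -21/8, -335/128, -669/256, -1337/512 }, Right { -167/64, -83/32, -41/16, -5/2, -2, -1, 0 } -> simplest -2673/1024
RRRBRBBRRRBBBR: Left { -3, -11/4, -21/8, -335/128, -669/256, -1337/512 }, Right { -2673/1024, -167/64, -83/32, -41/16, -5/2, -2, -1, 0 } -> simplest -5347/2048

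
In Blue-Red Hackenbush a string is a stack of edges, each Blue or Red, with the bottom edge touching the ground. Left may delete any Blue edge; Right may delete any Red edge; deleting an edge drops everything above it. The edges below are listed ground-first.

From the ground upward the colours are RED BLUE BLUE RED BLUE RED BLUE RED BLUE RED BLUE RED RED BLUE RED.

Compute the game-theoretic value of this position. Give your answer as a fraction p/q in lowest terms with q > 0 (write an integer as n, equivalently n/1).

Build val(s[:k]) for k = 1..15, string s = RED BLUE BLUE RED BLUE RED BLUE RED BLUE RED BLUE RED RED BLUE RED.
R: Left { ∅ }, Right { 0 } = simplest -1
RB: Left { -1 }, Right { 0 } = simplest -1/2
RBB: Left { -1, -1/2 }, Right { 0 } = simplest -1/4
RBBR: Left { -1, -1/2 }, Right { -1/4, 0 } = simplest -3/8
RBBRB: Left { -1, -1/2, -3/8 }, Right { -1/4, 0 } = simplest -5/16
RBBRBR: Left { -1, -1/2, -3/8 }, Right { -5/16, -1/4, 0 } = simplest -11/32
RBBRBRB: Left { -1, -1/2, -3/8, -11/32 }, Right { -5/16, -1/4, 0 } = simplest -21/64
RBBRBRBR: Left { -1, -1/2, -3/8, -11/32 }, Right { -21/64, -5/16, -1/4, 0 } = simplest -43/128
RBBRBRBRB: Left { -1, -1/2, -3/8, -11/32, -43/128 }, Right { -21/64, -5/16, -1/4, 0 } = simplest -85/256
RBBRBRBRBR: Left { -1, -1/2, -3/8, -11/32, -43/128 }, Right { -85/256, -21/64, -5/16, -1/4, 0 } = simplest -171/512
RBBRBRBRBRB: Left { -1, -1/2, -3/8, -11/32, -43/128, -171/512 }, Right { -85/256, -21/64, -5/16, -1/4, 0 } = simplest -341/1024
RBBRBRBRBRBR: Left { -1, -1/2, -3/8, -11/32, -43/128, -171/512 }, Right { -341/1024, -85/256, -21/64, -5/16, -1/4, 0 } = simplest -683/2048
RBBRBRBRBRBRR: Left { -1, -1/2, -3/8, -11/32, -43/128, -171/512 }, Right { -683/2048, -341/1024, -85/256, -21/64, -5/16, -1/4, 0 } = simplest -1367/4096
RBBRBRBRBRBRRB: Left { -1, -1/2, -3/8, -11/32, -43/128, -171/512, -1367/4096 }, Right { -683/2048, -341/1024, -85/256, -21/64, -5/16, -1/4, 0 } = simplest -2733/8192
RBBRBRBRBRBRRBR: Left { -1, -1/2, -3/8, -11/32, -43/128, -171/512, -1367/4096 }, Right { -2733/8192, -683/2048, -341/1024, -85/256, -21/64, -5/16, -1/4, 0 } = simplest -5467/16384

-5467/16384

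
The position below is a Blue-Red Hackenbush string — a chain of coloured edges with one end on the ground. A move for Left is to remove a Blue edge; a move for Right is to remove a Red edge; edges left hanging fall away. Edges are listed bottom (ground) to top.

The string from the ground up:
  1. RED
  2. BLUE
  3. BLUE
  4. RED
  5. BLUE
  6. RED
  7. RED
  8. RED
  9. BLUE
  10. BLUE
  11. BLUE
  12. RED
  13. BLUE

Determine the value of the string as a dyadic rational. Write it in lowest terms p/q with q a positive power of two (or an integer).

-1477/4096

Prefix values for RED BLUE BLUE RED BLUE RED RED RED BLUE BLUE BLUE RED BLUE via {L|R} + simplicity:
value(R) = {  | 0 } — -1
value(RB) = { -1 | 0 } — -1/2
value(RBB) = { -1, -1/2 | 0 } — -1/4
value(RBBR) = { -1, -1/2 | -1/4, 0 } — -3/8
value(RBBRB) = { -1, -1/2, -3/8 | -1/4, 0 } — -5/16
value(RBBRBR) = { -1, -1/2, -3/8 | -5/16, -1/4, 0 } — -11/32
value(RBBRBRR) = { -1, -1/2, -3/8 | -11/32, -5/16, -1/4, 0 } — -23/64
value(RBBRBRRR) = { -1, -1/2, -3/8 | -23/64, -11/32, -5/16, -1/4, 0 } — -47/128
value(RBBRBRRRB) = { -1, -1/2, -3/8, -47/128 | -23/64, -11/32, -5/16, -1/4, 0 } — -93/256
value(RBBRBRRRBB) = { -1, -1/2, -3/8, -47/128, -93/256 | -23/64, -11/32, -5/16, -1/4, 0 } — -185/512
value(RBBRBRRRBBB) = { -1, -1/2, -3/8, -47/128, -93/256, -185/512 | -23/64, -11/32, -5/16, -1/4, 0 } — -369/1024
value(RBBRBRRRBBBR) = { -1, -1/2, -3/8, -47/128, -93/256, -185/512 | -369/1024, -23/64, -11/32, -5/16, -1/4, 0 } — -739/2048
value(RBBRBRRRBBBRB) = { -1, -1/2, -3/8, -47/128, -93/256, -185/512, -739/2048 | -369/1024, -23/64, -11/32, -5/16, -1/4, 0 } — -1477/4096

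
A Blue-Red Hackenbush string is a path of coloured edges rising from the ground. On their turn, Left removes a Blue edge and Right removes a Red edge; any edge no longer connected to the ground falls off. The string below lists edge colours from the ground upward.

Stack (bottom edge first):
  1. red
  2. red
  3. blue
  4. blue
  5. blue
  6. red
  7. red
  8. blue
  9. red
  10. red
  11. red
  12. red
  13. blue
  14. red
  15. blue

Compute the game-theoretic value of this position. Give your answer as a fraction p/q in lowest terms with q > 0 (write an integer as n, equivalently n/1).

Build G(s[:k]) for k = 1..15, string s = red red blue blue blue red red blue red red red red blue red blue.
G_1 [r]  L=[]  R=[0]  -> -1
G_2 [rr]  L=[]  R=[-1 0]  -> -2
G_3 [rrb]  L=[-2]  R=[-1 0]  -> -3/2
G_4 [rrbb]  L=[-2 -3/2]  R=[-1 0]  -> -5/4
G_5 [rrbbb]  L=[-2 -3/2 -5/4]  R=[-1 0]  -> -9/8
G_6 [rrbbbr]  L=[-2 -3/2 -5/4]  R=[-9/8 -1 0]  -> -19/16
G_7 [rrbbbrr]  L=[-2 -3/2 -5/4]  R=[-19/16 -9/8 -1 0]  -> -39/32
G_8 [rrbbbrrb]  L=[-2 -3/2 -5/4 -39/32]  R=[-19/16 -9/8 -1 0]  -> -77/64
G_9 [rrbbbrrbr]  L=[-2 -3/2 -5/4 -39/32]  R=[-77/64 -19/16 -9/8 -1 0]  -> -155/128
G_10 [rrbbbrrbrr]  L=[-2 -3/2 -5/4 -39/32]  R=[-155/128 -77/64 -19/16 -9/8 -1 0]  -> -311/256
G_11 [rrbbbrrbrrr]  L=[-2 -3/2 -5/4 -39/32]  R=[-311/256 -155/128 -77/64 -19/16 -9/8 -1 0]  -> -623/512
G_12 [rrbbbrrbrrrr]  L=[-2 -3/2 -5/4 -39/32]  R=[-623/512 -311/256 -155/128 -77/64 -19/16 -9/8 -1 0]  -> -1247/1024
G_13 [rrbbbrrbrrrrb]  L=[-2 -3/2 -5/4 -39/32 -1247/1024]  R=[-623/512 -311/256 -155/128 -77/64 -19/16 -9/8 -1 0]  -> -2493/2048
G_14 [rrbbbrrbrrrrbr]  L=[-2 -3/2 -5/4 -39/32 -1247/1024]  R=[-2493/2048 -623/512 -311/256 -155/128 -77/64 -19/16 -9/8 -1 0]  -> -4987/4096
G_15 [rrbbbrrbrrrrbrb]  L=[-2 -3/2 -5/4 -39/32 -1247/1024 -4987/4096]  R=[-2493/2048 -623/512 -311/256 -155/128 -77/64 -19/16 -9/8 -1 0]  -> -9973/8192

-9973/8192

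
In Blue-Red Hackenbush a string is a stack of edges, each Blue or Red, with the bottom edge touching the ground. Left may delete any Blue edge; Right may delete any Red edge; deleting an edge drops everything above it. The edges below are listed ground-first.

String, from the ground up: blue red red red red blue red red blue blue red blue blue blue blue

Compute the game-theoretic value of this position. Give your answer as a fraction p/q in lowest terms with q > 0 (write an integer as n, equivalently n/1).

value_1 [b]  L=[0]  R=[∅]  so 1
value_2 [br]  L=[0]  R=[1]  so 1/2
value_3 [brr]  L=[0]  R=[1/2 1]  so 1/4
value_4 [brrr]  L=[0]  R=[1/4 1/2 1]  so 1/8
value_5 [brrrr]  L=[0]  R=[1/8 1/4 1/2 1]  so 1/16
value_6 [brrrrb]  L=[0 1/16]  R=[1/8 1/4 1/2 1]  so 3/32
value_7 [brrrrbr]  L=[0 1/16]  R=[3/32 1/8 1/4 1/2 1]  so 5/64
value_8 [brrrrbrr]  L=[0 1/16]  R=[5/64 3/32 1/8 1/4 1/2 1]  so 9/128
value_9 [brrrrbrrb]  L=[0 1/16 9/128]  R=[5/64 3/32 1/8 1/4 1/2 1]  so 19/256
value_10 [brrrrbrrbb]  L=[0 1/16 9/128 19/256]  R=[5/64 3/32 1/8 1/4 1/2 1]  so 39/512
value_11 [brrrrbrrbbr]  L=[0 1/16 9/128 19/256]  R=[39/512 5/64 3/32 1/8 1/4 1/2 1]  so 77/1024
value_12 [brrrrbrrbbrb]  L=[0 1/16 9/128 19/256 77/1024]  R=[39/512 5/64 3/32 1/8 1/4 1/2 1]  so 155/2048
value_13 [brrrrbrrbbrbb]  L=[0 1/16 9/128 19/256 77/1024 155/2048]  R=[39/512 5/64 3/32 1/8 1/4 1/2 1]  so 311/4096
value_14 [brrrrbrrbbrbbb]  L=[0 1/16 9/128 19/256 77/1024 155/2048 311/4096]  R=[39/512 5/64 3/32 1/8 1/4 1/2 1]  so 623/8192
value_15 [brrrrbrrbbrbbbb]  L=[0 1/16 9/128 19/256 77/1024 155/2048 311/4096 623/8192]  R=[39/512 5/64 3/32 1/8 1/4 1/2 1]  so 1247/16384

1247/16384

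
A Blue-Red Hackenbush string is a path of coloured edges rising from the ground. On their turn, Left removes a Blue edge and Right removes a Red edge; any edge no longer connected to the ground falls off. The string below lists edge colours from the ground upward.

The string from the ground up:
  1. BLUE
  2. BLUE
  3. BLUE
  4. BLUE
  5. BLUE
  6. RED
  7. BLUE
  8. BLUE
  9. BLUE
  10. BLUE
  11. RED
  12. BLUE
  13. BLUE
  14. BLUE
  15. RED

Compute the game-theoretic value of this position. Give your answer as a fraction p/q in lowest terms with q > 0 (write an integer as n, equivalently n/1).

g_1 [B]  L=[0]  R=[·]  ⇒ 1
g_2 [BB]  L=[0 1]  R=[·]  ⇒ 2
g_3 [BBB]  L=[0 1 2]  R=[·]  ⇒ 3
g_4 [BBBB]  L=[0 1 2 3]  R=[·]  ⇒ 4
g_5 [BBBBB]  L=[0 1 2 3 4]  R=[·]  ⇒ 5
g_6 [BBBBBR]  L=[0 1 2 3 4]  R=[5]  ⇒ 9/2
g_7 [BBBBBRB]  L=[0 1 2 3 4 9/2]  R=[5]  ⇒ 19/4
g_8 [BBBBBRBB]  L=[0 1 2 3 4 9/2 19/4]  R=[5]  ⇒ 39/8
g_9 [BBBBBRBBB]  L=[0 1 2 3 4 9/2 19/4 39/8]  R=[5]  ⇒ 79/16
g_10 [BBBBBRBBBB]  L=[0 1 2 3 4 9/2 19/4 39/8 79/16]  R=[5]  ⇒ 159/32
g_11 [BBBBBRBBBBR]  L=[0 1 2 3 4 9/2 19/4 39/8 79/16]  R=[159/32 5]  ⇒ 317/64
g_12 [BBBBBRBBBBRB]  L=[0 1 2 3 4 9/2 19/4 39/8 79/16 317/64]  R=[159/32 5]  ⇒ 635/128
g_13 [BBBBBRBBBBRBB]  L=[0 1 2 3 4 9/2 19/4 39/8 79/16 317/64 635/128]  R=[159/32 5]  ⇒ 1271/256
g_14 [BBBBBRBBBBRBBB]  L=[0 1 2 3 4 9/2 19/4 39/8 79/16 317/64 635/128 1271/256]  R=[159/32 5]  ⇒ 2543/512
g_15 [BBBBBRBBBBRBBBR]  L=[0 1 2 3 4 9/2 19/4 39/8 79/16 317/64 635/128 1271/256]  R=[2543/512 159/32 5]  ⇒ 5085/1024

5085/1024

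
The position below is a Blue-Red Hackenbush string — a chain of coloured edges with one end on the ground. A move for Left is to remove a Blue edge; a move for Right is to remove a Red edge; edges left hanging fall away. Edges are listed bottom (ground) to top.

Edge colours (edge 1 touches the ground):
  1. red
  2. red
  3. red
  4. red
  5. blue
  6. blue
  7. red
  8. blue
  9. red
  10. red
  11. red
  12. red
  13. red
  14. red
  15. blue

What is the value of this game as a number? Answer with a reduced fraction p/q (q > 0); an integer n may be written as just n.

-6909/2048

1 of 15 · r · max L −∞ · min R 0 — -1
2 of 15 · rr · max L −∞ · min R -1 — -2
3 of 15 · rrr · max L −∞ · min R -2 — -3
4 of 15 · rrrr · max L −∞ · min R -3 — -4
5 of 15 · rrrrb · max L -4 · min R -3 — -7/2
6 of 15 · rrrrbb · max L -7/2 · min R -3 — -13/4
7 of 15 · rrrrbbr · max L -7/2 · min R -13/4 — -27/8
8 of 15 · rrrrbbrb · max L -27/8 · min R -13/4 — -53/16
9 of 15 · rrrrbbrbr · max L -27/8 · min R -53/16 — -107/32
10 of 15 · rrrrbbrbrr · max L -27/8 · min R -107/32 — -215/64
11 of 15 · rrrrbbrbrrr · max L -27/8 · min R -215/64 — -431/128
12 of 15 · rrrrbbrbrrrr · max L -27/8 · min R -431/128 — -863/256
13 of 15 · rrrrbbrbrrrrr · max L -27/8 · min R -863/256 — -1727/512
14 of 15 · rrrrbbrbrrrrrr · max L -27/8 · min R -1727/512 — -3455/1024
15 of 15 · rrrrbbrbrrrrrrb · max L -3455/1024 · min R -1727/512 — -6909/2048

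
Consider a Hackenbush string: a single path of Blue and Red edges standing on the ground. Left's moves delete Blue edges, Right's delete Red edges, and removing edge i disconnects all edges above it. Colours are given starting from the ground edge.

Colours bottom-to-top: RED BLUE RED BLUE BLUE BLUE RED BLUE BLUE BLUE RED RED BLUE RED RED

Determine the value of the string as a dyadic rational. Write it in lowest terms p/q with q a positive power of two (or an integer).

-8759/16384

step 1: add RED to get R; options L={  } R={ 0 } — -1
step 2: add BLUE to get RB; options L={ -1 } R={ 0 } — -1/2
step 3: add RED to get RBR; options L={ -1 } R={ -1/2, 0 } — -3/4
step 4: add BLUE to get RBRB; options L={ -1, -3/4 } R={ -1/2, 0 } — -5/8
step 5: add BLUE to get RBRBB; options L={ -1, -3/4, -5/8 } R={ -1/2, 0 } — -9/16
step 6: add BLUE to get RBRBBB; options L={ -1, -3/4, -5/8, -9/16 } R={ -1/2, 0 } — -17/32
step 7: add RED to get RBRBBBR; options L={ -1, -3/4, -5/8, -9/16 } R={ -17/32, -1/2, 0 } — -35/64
step 8: add BLUE to get RBRBBBRB; options L={ -1, -3/4, -5/8, -9/16, -35/64 } R={ -17/32, -1/2, 0 } — -69/128
step 9: add BLUE to get RBRBBBRBB; options L={ -1, -3/4, -5/8, -9/16, -35/64, -69/128 } R={ -17/32, -1/2, 0 } — -137/256
step 10: add BLUE to get RBRBBBRBBB; options L={ -1, -3/4, -5/8, -9/16, -35/64, -69/128, -137/256 } R={ -17/32, -1/2, 0 } — -273/512
step 11: add RED to get RBRBBBRBBBR; options L={ -1, -3/4, -5/8, -9/16, -35/64, -69/128, -137/256 } R={ -273/512, -17/32, -1/2, 0 } — -547/1024
step 12: add RED to get RBRBBBRBBBRR; options L={ -1, -3/4, -5/8, -9/16, -35/64, -69/128, -137/256 } R={ -547/1024, -273/512, -17/32, -1/2, 0 } — -1095/2048
step 13: add BLUE to get RBRBBBRBBBRRB; options L={ -1, -3/4, -5/8, -9/16, -35/64, -69/128, -137/256, -1095/2048 } R={ -547/1024, -273/512, -17/32, -1/2, 0 } — -2189/4096
step 14: add RED to get RBRBBBRBBBRRBR; options L={ -1, -3/4, -5/8, -9/16, -35/64, -69/128, -137/256, -1095/2048 } R={ -2189/4096, -547/1024, -273/512, -17/32, -1/2, 0 } — -4379/8192
step 15: add RED to get RBRBBBRBBBRRBRR; options L={ -1, -3/4, -5/8, -9/16, -35/64, -69/128, -137/256, -1095/2048 } R={ -4379/8192, -2189/4096, -547/1024, -273/512, -17/32, -1/2, 0 } — -8759/16384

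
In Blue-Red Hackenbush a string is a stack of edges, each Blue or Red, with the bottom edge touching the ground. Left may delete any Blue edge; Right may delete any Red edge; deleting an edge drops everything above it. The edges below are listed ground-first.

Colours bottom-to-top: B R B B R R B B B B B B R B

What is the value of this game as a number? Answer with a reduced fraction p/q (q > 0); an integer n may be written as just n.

1 of 14 · B · max L 0 · min R +∞ so 1
2 of 14 · BR · max L 0 · min R 1 so 1/2
3 of 14 · BRB · max L 1/2 · min R 1 so 3/4
4 of 14 · BRBB · max L 3/4 · min R 1 so 7/8
5 of 14 · BRBBR · max L 3/4 · min R 7/8 so 13/16
6 of 14 · BRBBRR · max L 3/4 · min R 13/16 so 25/32
7 of 14 · BRBBRRB · max L 25/32 · min R 13/16 so 51/64
8 of 14 · BRBBRRBB · max L 51/64 · min R 13/16 so 103/128
9 of 14 · BRBBRRBBB · max L 103/128 · min R 13/16 so 207/256
10 of 14 · BRBBRRBBBB · max L 207/256 · min R 13/16 so 415/512
11 of 14 · BRBBRRBBBBB · max L 415/512 · min R 13/16 so 831/1024
12 of 14 · BRBBRRBBBBBB · max L 831/1024 · min R 13/16 so 1663/2048
13 of 14 · BRBBRRBBBBBBR · max L 831/1024 · min R 1663/2048 so 3325/4096
14 of 14 · BRBBRRBBBBBBRB · max L 3325/4096 · min R 1663/2048 so 6651/8192

6651/8192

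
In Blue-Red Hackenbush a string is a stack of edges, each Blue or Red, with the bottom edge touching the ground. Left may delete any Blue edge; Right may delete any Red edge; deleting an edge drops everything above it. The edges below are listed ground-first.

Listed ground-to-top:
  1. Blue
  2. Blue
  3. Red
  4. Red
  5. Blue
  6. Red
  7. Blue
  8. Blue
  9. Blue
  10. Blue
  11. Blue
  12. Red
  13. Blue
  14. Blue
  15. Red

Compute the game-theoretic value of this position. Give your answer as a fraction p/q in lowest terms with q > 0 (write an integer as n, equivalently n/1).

11245/8192

Build G(s[:k]) for k = 1..15, string s = Blue Blue Red Red Blue Red Blue Blue Blue Blue Blue Red Blue Blue Red.
G_1 [B]  L=[0]  R=[none]  ⇒ 1
G_2 [BB]  L=[0,1]  R=[none]  ⇒ 2
G_3 [BBR]  L=[0,1]  R=[2]  ⇒ 3/2
G_4 [BBRR]  L=[0,1]  R=[3/2,2]  ⇒ 5/4
G_5 [BBRRB]  L=[0,1,5/4]  R=[3/2,2]  ⇒ 11/8
G_6 [BBRRBR]  L=[0,1,5/4]  R=[11/8,3/2,2]  ⇒ 21/16
G_7 [BBRRBRB]  L=[0,1,5/4,21/16]  R=[11/8,3/2,2]  ⇒ 43/32
G_8 [BBRRBRBB]  L=[0,1,5/4,21/16,43/32]  R=[11/8,3/2,2]  ⇒ 87/64
G_9 [BBRRBRBBB]  L=[0,1,5/4,21/16,43/32,87/64]  R=[11/8,3/2,2]  ⇒ 175/128
G_10 [BBRRBRBBBB]  L=[0,1,5/4,21/16,43/32,87/64,175/128]  R=[11/8,3/2,2]  ⇒ 351/256
G_11 [BBRRBRBBBBB]  L=[0,1,5/4,21/16,43/32,87/64,175/128,351/256]  R=[11/8,3/2,2]  ⇒ 703/512
G_12 [BBRRBRBBBBBR]  L=[0,1,5/4,21/16,43/32,87/64,175/128,351/256]  R=[703/512,11/8,3/2,2]  ⇒ 1405/1024
G_13 [BBRRBRBBBBBRB]  L=[0,1,5/4,21/16,43/32,87/64,175/128,351/256,1405/1024]  R=[703/512,11/8,3/2,2]  ⇒ 2811/2048
G_14 [BBRRBRBBBBBRBB]  L=[0,1,5/4,21/16,43/32,87/64,175/128,351/256,1405/1024,2811/2048]  R=[703/512,11/8,3/2,2]  ⇒ 5623/4096
G_15 [BBRRBRBBBBBRBBR]  L=[0,1,5/4,21/16,43/32,87/64,175/128,351/256,1405/1024,2811/2048]  R=[5623/4096,703/512,11/8,3/2,2]  ⇒ 11245/8192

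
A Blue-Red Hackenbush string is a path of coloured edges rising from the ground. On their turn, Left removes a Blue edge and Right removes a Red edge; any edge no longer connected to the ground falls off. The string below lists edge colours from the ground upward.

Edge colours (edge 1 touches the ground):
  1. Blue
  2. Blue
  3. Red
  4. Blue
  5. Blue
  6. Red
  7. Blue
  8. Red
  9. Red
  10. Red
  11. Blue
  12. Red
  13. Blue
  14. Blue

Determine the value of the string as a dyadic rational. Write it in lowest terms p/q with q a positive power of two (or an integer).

edge 1 of 14 (Blue): { 0 | (no moves) } → 1
edge 2 of 14 (Blue): { 0; 1 | (no moves) } → 2
edge 3 of 14 (Red): { 0; 1 | 2 } → 3/2
edge 4 of 14 (Blue): { 0; 1; 3/2 | 2 } → 7/4
edge 5 of 14 (Blue): { 0; 1; 3/2; 7/4 | 2 } → 15/8
edge 6 of 14 (Red): { 0; 1; 3/2; 7/4 | 15/8; 2 } → 29/16
edge 7 of 14 (Blue): { 0; 1; 3/2; 7/4; 29/16 | 15/8; 2 } → 59/32
edge 8 of 14 (Red): { 0; 1; 3/2; 7/4; 29/16 | 59/32; 15/8; 2 } → 117/64
edge 9 of 14 (Red): { 0; 1; 3/2; 7/4; 29/16 | 117/64; 59/32; 15/8; 2 } → 233/128
edge 10 of 14 (Red): { 0; 1; 3/2; 7/4; 29/16 | 233/128; 117/64; 59/32; 15/8; 2 } → 465/256
edge 11 of 14 (Blue): { 0; 1; 3/2; 7/4; 29/16; 465/256 | 233/128; 117/64; 59/32; 15/8; 2 } → 931/512
edge 12 of 14 (Red): { 0; 1; 3/2; 7/4; 29/16; 465/256 | 931/512; 233/128; 117/64; 59/32; 15/8; 2 } → 1861/1024
edge 13 of 14 (Blue): { 0; 1; 3/2; 7/4; 29/16; 465/256; 1861/1024 | 931/512; 233/128; 117/64; 59/32; 15/8; 2 } → 3723/2048
edge 14 of 14 (Blue): { 0; 1; 3/2; 7/4; 29/16; 465/256; 1861/1024; 3723/2048 | 931/512; 233/128; 117/64; 59/32; 15/8; 2 } → 7447/4096

7447/4096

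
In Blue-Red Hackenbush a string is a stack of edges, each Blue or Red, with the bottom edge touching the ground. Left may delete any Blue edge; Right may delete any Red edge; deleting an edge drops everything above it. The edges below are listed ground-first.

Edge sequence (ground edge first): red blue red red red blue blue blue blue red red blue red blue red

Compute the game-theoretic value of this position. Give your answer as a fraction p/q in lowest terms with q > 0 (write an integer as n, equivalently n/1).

-14443/16384

1 of 15 · r · max L −∞ · min R 0 => -1
2 of 15 · rb · max L -1 · min R 0 => -1/2
3 of 15 · rbr · max L -1 · min R -1/2 => -3/4
4 of 15 · rbrr · max L -1 · min R -3/4 => -7/8
5 of 15 · rbrrr · max L -1 · min R -7/8 => -15/16
6 of 15 · rbrrrb · max L -15/16 · min R -7/8 => -29/32
7 of 15 · rbrrrbb · max L -29/32 · min R -7/8 => -57/64
8 of 15 · rbrrrbbb · max L -57/64 · min R -7/8 => -113/128
9 of 15 · rbrrrbbbb · max L -113/128 · min R -7/8 => -225/256
10 of 15 · rbrrrbbbbr · max L -113/128 · min R -225/256 => -451/512
11 of 15 · rbrrrbbbbrr · max L -113/128 · min R -451/512 => -903/1024
12 of 15 · rbrrrbbbbrrb · max L -903/1024 · min R -451/512 => -1805/2048
13 of 15 · rbrrrbbbbrrbr · max L -903/1024 · min R -1805/2048 => -3611/4096
14 of 15 · rbrrrbbbbrrbrb · max L -3611/4096 · min R -1805/2048 => -7221/8192
15 of 15 · rbrrrbbbbrrbrbr · max L -3611/4096 · min R -7221/8192 => -14443/16384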